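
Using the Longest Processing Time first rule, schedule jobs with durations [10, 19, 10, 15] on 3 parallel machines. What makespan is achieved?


Sort jobs in decreasing order (LPT): [19, 15, 10, 10]
Assign each job to the least loaded machine:
  Machine 1: jobs [19], load = 19
  Machine 2: jobs [15], load = 15
  Machine 3: jobs [10, 10], load = 20
Makespan = max load = 20

20


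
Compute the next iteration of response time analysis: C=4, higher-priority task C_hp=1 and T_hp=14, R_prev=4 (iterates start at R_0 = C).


R_next = C + ceil(R_prev / T_hp) * C_hp
ceil(4 / 14) = ceil(0.2857) = 1
Interference = 1 * 1 = 1
R_next = 4 + 1 = 5

5


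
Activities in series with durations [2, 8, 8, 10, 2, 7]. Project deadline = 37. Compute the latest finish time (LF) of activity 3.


LF(activity 3) = deadline - sum of successor durations
Successors: activities 4 through 6 with durations [10, 2, 7]
Sum of successor durations = 19
LF = 37 - 19 = 18

18


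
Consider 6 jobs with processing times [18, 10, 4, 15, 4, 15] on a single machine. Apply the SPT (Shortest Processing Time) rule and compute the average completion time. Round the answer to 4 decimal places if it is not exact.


Sort jobs by processing time (SPT order): [4, 4, 10, 15, 15, 18]
Compute completion times sequentially:
  Job 1: processing = 4, completes at 4
  Job 2: processing = 4, completes at 8
  Job 3: processing = 10, completes at 18
  Job 4: processing = 15, completes at 33
  Job 5: processing = 15, completes at 48
  Job 6: processing = 18, completes at 66
Sum of completion times = 177
Average completion time = 177/6 = 29.5

29.5


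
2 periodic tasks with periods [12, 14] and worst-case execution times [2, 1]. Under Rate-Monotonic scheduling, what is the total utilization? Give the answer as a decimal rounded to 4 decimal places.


Compute individual utilizations (exact fractions):
  Task 1: C/T = 2/12 = 1/6 (approx. 0.1667)
  Task 2: C/T = 1/14 (approx. 0.0714)
Total utilization U = 1/6 + 1/14 = 5/21
Rounded to 4 decimal places: U = 0.2381
RM (Liu & Layland) bound for 2 tasks = 0.828427; compare with U = 5/21 (approx. 0.238095)
U <= bound, so schedulable by RM sufficient condition.

0.2381


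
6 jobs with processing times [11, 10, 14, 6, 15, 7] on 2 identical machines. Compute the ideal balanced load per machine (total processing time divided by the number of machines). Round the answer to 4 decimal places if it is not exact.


Total processing time = 11 + 10 + 14 + 6 + 15 + 7 = 63
Number of machines = 2
Ideal balanced load = 63 / 2 = 31.5

31.5


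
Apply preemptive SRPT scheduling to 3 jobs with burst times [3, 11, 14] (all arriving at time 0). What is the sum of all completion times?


Since all jobs arrive at t=0, SRPT equals SPT ordering.
SPT order: [3, 11, 14]
Completion times:
  Job 1: p=3, C=3
  Job 2: p=11, C=14
  Job 3: p=14, C=28
Total completion time = 3 + 14 + 28 = 45

45


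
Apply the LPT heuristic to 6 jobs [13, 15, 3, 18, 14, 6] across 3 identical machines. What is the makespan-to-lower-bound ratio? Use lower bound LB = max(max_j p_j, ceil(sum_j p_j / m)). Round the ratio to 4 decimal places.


LPT order: [18, 15, 14, 13, 6, 3]
Machine loads after assignment: [21, 21, 27]
LPT makespan = 27
Lower bound = max(max_job, ceil(total/3)) = max(18, 23) = 23
Ratio = 27 / 23 = 1.1739

1.1739


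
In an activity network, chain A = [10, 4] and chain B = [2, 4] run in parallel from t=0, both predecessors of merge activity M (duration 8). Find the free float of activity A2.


ES(A2) = sum of predecessors on chain A = 10
EF(A2) = ES + duration = 10 + 4 = 14
Successor of A2 is M. ES(M) = max(sum(A), sum(B)) = max(14, 6) = 14
Free float = ES(successor) - EF(current) = 14 - 14 = 0

0


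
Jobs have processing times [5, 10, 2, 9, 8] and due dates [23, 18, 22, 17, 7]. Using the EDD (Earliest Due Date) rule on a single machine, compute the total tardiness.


Sort by due date (EDD order): [(8, 7), (9, 17), (10, 18), (2, 22), (5, 23)]
Compute completion times and tardiness:
  Job 1: p=8, d=7, C=8, tardiness=max(0,8-7)=1
  Job 2: p=9, d=17, C=17, tardiness=max(0,17-17)=0
  Job 3: p=10, d=18, C=27, tardiness=max(0,27-18)=9
  Job 4: p=2, d=22, C=29, tardiness=max(0,29-22)=7
  Job 5: p=5, d=23, C=34, tardiness=max(0,34-23)=11
Total tardiness = 28

28


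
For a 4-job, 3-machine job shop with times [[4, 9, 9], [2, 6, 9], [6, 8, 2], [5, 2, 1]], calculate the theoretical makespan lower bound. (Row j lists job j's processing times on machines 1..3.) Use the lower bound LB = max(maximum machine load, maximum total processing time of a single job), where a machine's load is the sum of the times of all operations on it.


Machine loads:
  Machine 1: 4 + 2 + 6 + 5 = 17
  Machine 2: 9 + 6 + 8 + 2 = 25
  Machine 3: 9 + 9 + 2 + 1 = 21
Max machine load = 25
Job totals:
  Job 1: 22
  Job 2: 17
  Job 3: 16
  Job 4: 8
Max job total = 22
Lower bound = max(25, 22) = 25

25


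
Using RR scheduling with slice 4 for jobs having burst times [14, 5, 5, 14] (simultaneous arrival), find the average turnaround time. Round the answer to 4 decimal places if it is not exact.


Time quantum = 4
Execution trace:
  J1 runs 4 units, time = 4
  J2 runs 4 units, time = 8
  J3 runs 4 units, time = 12
  J4 runs 4 units, time = 16
  J1 runs 4 units, time = 20
  J2 runs 1 units, time = 21
  J3 runs 1 units, time = 22
  J4 runs 4 units, time = 26
  J1 runs 4 units, time = 30
  J4 runs 4 units, time = 34
  J1 runs 2 units, time = 36
  J4 runs 2 units, time = 38
Finish times: [36, 21, 22, 38]
Average turnaround = 117/4 = 29.25

29.25


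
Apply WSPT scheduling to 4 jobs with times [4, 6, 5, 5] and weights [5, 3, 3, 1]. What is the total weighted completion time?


Compute p/w ratios and sort ascending (WSPT): [(4, 5), (5, 3), (6, 3), (5, 1)]
Compute weighted completion times:
  Job (p=4,w=5): C=4, w*C=5*4=20
  Job (p=5,w=3): C=9, w*C=3*9=27
  Job (p=6,w=3): C=15, w*C=3*15=45
  Job (p=5,w=1): C=20, w*C=1*20=20
Total weighted completion time = 112

112


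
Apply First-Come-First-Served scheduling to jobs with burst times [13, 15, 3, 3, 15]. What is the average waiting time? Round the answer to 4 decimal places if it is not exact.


FCFS order (as given): [13, 15, 3, 3, 15]
Waiting times:
  Job 1: wait = 0
  Job 2: wait = 13
  Job 3: wait = 28
  Job 4: wait = 31
  Job 5: wait = 34
Sum of waiting times = 106
Average waiting time = 106/5 = 21.2

21.2


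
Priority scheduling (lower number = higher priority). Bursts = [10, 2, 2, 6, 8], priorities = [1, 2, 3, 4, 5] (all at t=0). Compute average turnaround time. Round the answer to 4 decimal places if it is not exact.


Sort by priority (ascending = highest first):
Order: [(1, 10), (2, 2), (3, 2), (4, 6), (5, 8)]
Completion times:
  Priority 1, burst=10, C=10
  Priority 2, burst=2, C=12
  Priority 3, burst=2, C=14
  Priority 4, burst=6, C=20
  Priority 5, burst=8, C=28
Average turnaround = 84/5 = 16.8

16.8


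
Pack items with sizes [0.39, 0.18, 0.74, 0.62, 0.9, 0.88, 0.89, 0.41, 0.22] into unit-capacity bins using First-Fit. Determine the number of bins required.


Place items sequentially using First-Fit:
  Item 0.39 -> new Bin 1
  Item 0.18 -> Bin 1 (now 0.57)
  Item 0.74 -> new Bin 2
  Item 0.62 -> new Bin 3
  Item 0.9 -> new Bin 4
  Item 0.88 -> new Bin 5
  Item 0.89 -> new Bin 6
  Item 0.41 -> Bin 1 (now 0.98)
  Item 0.22 -> Bin 2 (now 0.96)
Total bins used = 6

6


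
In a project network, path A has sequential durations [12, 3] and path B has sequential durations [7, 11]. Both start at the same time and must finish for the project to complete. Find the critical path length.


Path A total = 12 + 3 = 15
Path B total = 7 + 11 = 18
Critical path = longest path = max(15, 18) = 18

18


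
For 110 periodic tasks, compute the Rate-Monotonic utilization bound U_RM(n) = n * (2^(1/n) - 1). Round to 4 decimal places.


Compute 2^(1/110) = 1.0063212332
Subtract 1: 1.0063212332 - 1 = 0.0063212332
Multiply by n: 110 * 0.0063212332 = 0.6953356520
Round to 4 dp: 0.6953

0.6953


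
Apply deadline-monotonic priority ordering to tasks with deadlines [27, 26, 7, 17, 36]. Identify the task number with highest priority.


Sort tasks by relative deadline (ascending):
  Task 3: deadline = 7
  Task 4: deadline = 17
  Task 2: deadline = 26
  Task 1: deadline = 27
  Task 5: deadline = 36
Priority order (highest first): [3, 4, 2, 1, 5]
Highest priority task = 3

3


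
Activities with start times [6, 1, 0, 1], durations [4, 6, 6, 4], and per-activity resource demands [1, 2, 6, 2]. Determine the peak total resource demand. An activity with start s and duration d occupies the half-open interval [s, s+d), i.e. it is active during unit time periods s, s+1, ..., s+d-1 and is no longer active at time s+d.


Each activity i is active on [start_i, start_i + duration_i).
Compute total resource usage per time slot:
  t=0: active resources = [6], total = 6
  t=1: active resources = [2, 6, 2], total = 10
  t=2: active resources = [2, 6, 2], total = 10
  t=3: active resources = [2, 6, 2], total = 10
  t=4: active resources = [2, 6, 2], total = 10
  t=5: active resources = [2, 6], total = 8
  t=6: active resources = [1, 2], total = 3
  t=7: active resources = [1], total = 1
  t=8: active resources = [1], total = 1
  t=9: active resources = [1], total = 1
Peak resource demand = 10

10


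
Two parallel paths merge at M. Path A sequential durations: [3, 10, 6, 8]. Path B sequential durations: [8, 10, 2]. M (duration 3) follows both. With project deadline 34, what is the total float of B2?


Forward pass: ES(B2) = sum of predecessors on chain B = 8
EF = ES + duration = 8 + 10 = 18
Backward pass: LF(M) = deadline = 34; LS(M) = 34 - 3 = 31
LF(B2) = LS(M) - sum(successors on chain B) = 31 - 2 = 29
LS = LF - duration = 29 - 10 = 19
Total float = LS - ES = 19 - 8 = 11

11


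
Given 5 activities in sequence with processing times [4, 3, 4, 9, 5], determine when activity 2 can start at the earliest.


Activity 2 starts after activities 1 through 1 complete.
Predecessor durations: [4]
ES = 4 = 4

4


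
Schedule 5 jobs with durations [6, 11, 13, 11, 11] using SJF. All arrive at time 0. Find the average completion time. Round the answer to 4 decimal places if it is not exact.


SJF order (ascending): [6, 11, 11, 11, 13]
Completion times:
  Job 1: burst=6, C=6
  Job 2: burst=11, C=17
  Job 3: burst=11, C=28
  Job 4: burst=11, C=39
  Job 5: burst=13, C=52
Average completion = 142/5 = 28.4

28.4


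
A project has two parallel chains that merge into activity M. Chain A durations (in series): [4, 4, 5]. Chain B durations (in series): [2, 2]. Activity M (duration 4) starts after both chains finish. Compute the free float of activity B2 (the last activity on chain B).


ES(B2) = sum of predecessors on chain B = 2
EF(B2) = ES + duration = 2 + 2 = 4
Successor of B2 is M. ES(M) = max(sum(A), sum(B)) = max(13, 4) = 13
Free float = ES(successor) - EF(current) = 13 - 4 = 9

9


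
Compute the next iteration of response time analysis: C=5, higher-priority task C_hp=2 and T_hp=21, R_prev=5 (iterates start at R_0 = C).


R_next = C + ceil(R_prev / T_hp) * C_hp
ceil(5 / 21) = ceil(0.2381) = 1
Interference = 1 * 2 = 2
R_next = 5 + 2 = 7

7


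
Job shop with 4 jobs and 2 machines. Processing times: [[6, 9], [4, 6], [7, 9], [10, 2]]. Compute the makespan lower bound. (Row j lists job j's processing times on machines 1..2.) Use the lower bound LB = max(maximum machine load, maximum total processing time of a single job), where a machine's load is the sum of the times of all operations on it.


Machine loads:
  Machine 1: 6 + 4 + 7 + 10 = 27
  Machine 2: 9 + 6 + 9 + 2 = 26
Max machine load = 27
Job totals:
  Job 1: 15
  Job 2: 10
  Job 3: 16
  Job 4: 12
Max job total = 16
Lower bound = max(27, 16) = 27

27


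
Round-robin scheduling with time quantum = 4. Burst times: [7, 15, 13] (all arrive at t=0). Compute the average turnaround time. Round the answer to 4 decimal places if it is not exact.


Time quantum = 4
Execution trace:
  J1 runs 4 units, time = 4
  J2 runs 4 units, time = 8
  J3 runs 4 units, time = 12
  J1 runs 3 units, time = 15
  J2 runs 4 units, time = 19
  J3 runs 4 units, time = 23
  J2 runs 4 units, time = 27
  J3 runs 4 units, time = 31
  J2 runs 3 units, time = 34
  J3 runs 1 units, time = 35
Finish times: [15, 34, 35]
Average turnaround = 84/3 = 28.0

28.0


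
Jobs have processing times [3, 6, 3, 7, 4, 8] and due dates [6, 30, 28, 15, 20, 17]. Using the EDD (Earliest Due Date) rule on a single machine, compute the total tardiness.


Sort by due date (EDD order): [(3, 6), (7, 15), (8, 17), (4, 20), (3, 28), (6, 30)]
Compute completion times and tardiness:
  Job 1: p=3, d=6, C=3, tardiness=max(0,3-6)=0
  Job 2: p=7, d=15, C=10, tardiness=max(0,10-15)=0
  Job 3: p=8, d=17, C=18, tardiness=max(0,18-17)=1
  Job 4: p=4, d=20, C=22, tardiness=max(0,22-20)=2
  Job 5: p=3, d=28, C=25, tardiness=max(0,25-28)=0
  Job 6: p=6, d=30, C=31, tardiness=max(0,31-30)=1
Total tardiness = 4

4


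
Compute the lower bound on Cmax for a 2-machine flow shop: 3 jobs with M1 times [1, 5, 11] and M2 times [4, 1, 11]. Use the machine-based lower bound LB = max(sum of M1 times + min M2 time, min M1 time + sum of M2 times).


LB1 = sum(M1 times) + min(M2 times) = 17 + 1 = 18
LB2 = min(M1 times) + sum(M2 times) = 1 + 16 = 17
Lower bound = max(LB1, LB2) = max(18, 17) = 18

18


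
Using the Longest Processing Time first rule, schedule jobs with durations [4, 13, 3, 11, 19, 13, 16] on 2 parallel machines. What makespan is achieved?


Sort jobs in decreasing order (LPT): [19, 16, 13, 13, 11, 4, 3]
Assign each job to the least loaded machine:
  Machine 1: jobs [19, 13, 4, 3], load = 39
  Machine 2: jobs [16, 13, 11], load = 40
Makespan = max load = 40

40


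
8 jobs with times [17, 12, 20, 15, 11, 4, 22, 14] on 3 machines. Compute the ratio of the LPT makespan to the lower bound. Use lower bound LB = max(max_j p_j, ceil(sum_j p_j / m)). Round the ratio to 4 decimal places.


LPT order: [22, 20, 17, 15, 14, 12, 11, 4]
Machine loads after assignment: [38, 34, 43]
LPT makespan = 43
Lower bound = max(max_job, ceil(total/3)) = max(22, 39) = 39
Ratio = 43 / 39 = 1.1026

1.1026


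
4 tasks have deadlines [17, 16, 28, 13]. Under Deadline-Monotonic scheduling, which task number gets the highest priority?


Sort tasks by relative deadline (ascending):
  Task 4: deadline = 13
  Task 2: deadline = 16
  Task 1: deadline = 17
  Task 3: deadline = 28
Priority order (highest first): [4, 2, 1, 3]
Highest priority task = 4

4


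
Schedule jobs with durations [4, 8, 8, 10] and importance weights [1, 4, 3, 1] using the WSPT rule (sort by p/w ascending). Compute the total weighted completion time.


Compute p/w ratios and sort ascending (WSPT): [(8, 4), (8, 3), (4, 1), (10, 1)]
Compute weighted completion times:
  Job (p=8,w=4): C=8, w*C=4*8=32
  Job (p=8,w=3): C=16, w*C=3*16=48
  Job (p=4,w=1): C=20, w*C=1*20=20
  Job (p=10,w=1): C=30, w*C=1*30=30
Total weighted completion time = 130

130


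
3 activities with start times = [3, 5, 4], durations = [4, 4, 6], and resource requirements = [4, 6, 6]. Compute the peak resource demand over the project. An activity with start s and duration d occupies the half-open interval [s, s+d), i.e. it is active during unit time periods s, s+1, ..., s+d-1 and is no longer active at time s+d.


Each activity i is active on [start_i, start_i + duration_i).
Compute total resource usage per time slot:
  t=0: active resources = [], total = 0
  t=1: active resources = [], total = 0
  t=2: active resources = [], total = 0
  t=3: active resources = [4], total = 4
  t=4: active resources = [4, 6], total = 10
  t=5: active resources = [4, 6, 6], total = 16
  t=6: active resources = [4, 6, 6], total = 16
  t=7: active resources = [6, 6], total = 12
  t=8: active resources = [6, 6], total = 12
  t=9: active resources = [6], total = 6
Peak resource demand = 16

16


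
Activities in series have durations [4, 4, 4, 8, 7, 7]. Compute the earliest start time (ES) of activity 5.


Activity 5 starts after activities 1 through 4 complete.
Predecessor durations: [4, 4, 4, 8]
ES = 4 + 4 + 4 + 8 = 20

20


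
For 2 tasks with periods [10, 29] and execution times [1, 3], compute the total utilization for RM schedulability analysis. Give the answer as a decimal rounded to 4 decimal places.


Compute individual utilizations (exact fractions):
  Task 1: C/T = 1/10 (approx. 0.1)
  Task 2: C/T = 3/29 (approx. 0.1034)
Total utilization U = 1/10 + 3/29 = 59/290
Rounded to 4 decimal places: U = 0.2034
RM (Liu & Layland) bound for 2 tasks = 0.828427; compare with U = 59/290 (approx. 0.203448)
U <= bound, so schedulable by RM sufficient condition.

0.2034


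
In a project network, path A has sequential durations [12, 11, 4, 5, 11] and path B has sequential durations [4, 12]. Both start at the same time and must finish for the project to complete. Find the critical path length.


Path A total = 12 + 11 + 4 + 5 + 11 = 43
Path B total = 4 + 12 = 16
Critical path = longest path = max(43, 16) = 43

43


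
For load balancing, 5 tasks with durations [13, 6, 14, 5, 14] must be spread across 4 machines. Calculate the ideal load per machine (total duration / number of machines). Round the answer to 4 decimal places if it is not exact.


Total processing time = 13 + 6 + 14 + 5 + 14 = 52
Number of machines = 4
Ideal balanced load = 52 / 4 = 13.0

13.0


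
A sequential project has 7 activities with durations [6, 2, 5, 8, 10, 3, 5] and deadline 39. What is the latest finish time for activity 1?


LF(activity 1) = deadline - sum of successor durations
Successors: activities 2 through 7 with durations [2, 5, 8, 10, 3, 5]
Sum of successor durations = 33
LF = 39 - 33 = 6

6


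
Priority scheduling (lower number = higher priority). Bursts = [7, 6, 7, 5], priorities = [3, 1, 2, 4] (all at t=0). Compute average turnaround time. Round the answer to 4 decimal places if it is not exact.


Sort by priority (ascending = highest first):
Order: [(1, 6), (2, 7), (3, 7), (4, 5)]
Completion times:
  Priority 1, burst=6, C=6
  Priority 2, burst=7, C=13
  Priority 3, burst=7, C=20
  Priority 4, burst=5, C=25
Average turnaround = 64/4 = 16.0

16.0


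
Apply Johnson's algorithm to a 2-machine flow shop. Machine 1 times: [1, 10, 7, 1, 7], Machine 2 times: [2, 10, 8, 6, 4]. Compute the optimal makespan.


Apply Johnson's rule:
  Group 1 (a <= b): [(1, 1, 2), (4, 1, 6), (3, 7, 8), (2, 10, 10)]
  Group 2 (a > b): [(5, 7, 4)]
Optimal job order: [1, 4, 3, 2, 5]
Schedule:
  Job 1: M1 done at 1, M2 done at 3
  Job 4: M1 done at 2, M2 done at 9
  Job 3: M1 done at 9, M2 done at 17
  Job 2: M1 done at 19, M2 done at 29
  Job 5: M1 done at 26, M2 done at 33
Makespan = 33

33


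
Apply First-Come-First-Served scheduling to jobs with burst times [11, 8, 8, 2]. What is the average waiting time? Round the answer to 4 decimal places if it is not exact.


FCFS order (as given): [11, 8, 8, 2]
Waiting times:
  Job 1: wait = 0
  Job 2: wait = 11
  Job 3: wait = 19
  Job 4: wait = 27
Sum of waiting times = 57
Average waiting time = 57/4 = 14.25

14.25


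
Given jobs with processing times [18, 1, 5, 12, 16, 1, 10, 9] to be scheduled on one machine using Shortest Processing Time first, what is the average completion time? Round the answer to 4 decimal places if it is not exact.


Sort jobs by processing time (SPT order): [1, 1, 5, 9, 10, 12, 16, 18]
Compute completion times sequentially:
  Job 1: processing = 1, completes at 1
  Job 2: processing = 1, completes at 2
  Job 3: processing = 5, completes at 7
  Job 4: processing = 9, completes at 16
  Job 5: processing = 10, completes at 26
  Job 6: processing = 12, completes at 38
  Job 7: processing = 16, completes at 54
  Job 8: processing = 18, completes at 72
Sum of completion times = 216
Average completion time = 216/8 = 27.0

27.0


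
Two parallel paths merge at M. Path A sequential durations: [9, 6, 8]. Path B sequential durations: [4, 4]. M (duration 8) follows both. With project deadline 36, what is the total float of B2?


Forward pass: ES(B2) = sum of predecessors on chain B = 4
EF = ES + duration = 4 + 4 = 8
Backward pass: LF(M) = deadline = 36; LS(M) = 36 - 8 = 28
LF(B2) = LS(M) - sum(successors on chain B) = 28 - 0 = 28
LS = LF - duration = 28 - 4 = 24
Total float = LS - ES = 24 - 4 = 20

20


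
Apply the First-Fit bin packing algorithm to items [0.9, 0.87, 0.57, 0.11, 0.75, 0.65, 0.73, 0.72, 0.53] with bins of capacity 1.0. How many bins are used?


Place items sequentially using First-Fit:
  Item 0.9 -> new Bin 1
  Item 0.87 -> new Bin 2
  Item 0.57 -> new Bin 3
  Item 0.11 -> Bin 2 (now 0.98)
  Item 0.75 -> new Bin 4
  Item 0.65 -> new Bin 5
  Item 0.73 -> new Bin 6
  Item 0.72 -> new Bin 7
  Item 0.53 -> new Bin 8
Total bins used = 8

8


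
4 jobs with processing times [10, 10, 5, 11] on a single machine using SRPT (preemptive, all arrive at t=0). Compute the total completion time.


Since all jobs arrive at t=0, SRPT equals SPT ordering.
SPT order: [5, 10, 10, 11]
Completion times:
  Job 1: p=5, C=5
  Job 2: p=10, C=15
  Job 3: p=10, C=25
  Job 4: p=11, C=36
Total completion time = 5 + 15 + 25 + 36 = 81

81


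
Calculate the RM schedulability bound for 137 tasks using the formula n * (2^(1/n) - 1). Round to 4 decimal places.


Compute 2^(1/137) = 1.0050722892
Subtract 1: 1.0050722892 - 1 = 0.0050722892
Multiply by n: 137 * 0.0050722892 = 0.6949036204
Round to 4 dp: 0.6949

0.6949


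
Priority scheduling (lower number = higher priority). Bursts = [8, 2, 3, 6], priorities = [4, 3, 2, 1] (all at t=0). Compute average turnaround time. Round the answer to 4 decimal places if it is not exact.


Sort by priority (ascending = highest first):
Order: [(1, 6), (2, 3), (3, 2), (4, 8)]
Completion times:
  Priority 1, burst=6, C=6
  Priority 2, burst=3, C=9
  Priority 3, burst=2, C=11
  Priority 4, burst=8, C=19
Average turnaround = 45/4 = 11.25

11.25


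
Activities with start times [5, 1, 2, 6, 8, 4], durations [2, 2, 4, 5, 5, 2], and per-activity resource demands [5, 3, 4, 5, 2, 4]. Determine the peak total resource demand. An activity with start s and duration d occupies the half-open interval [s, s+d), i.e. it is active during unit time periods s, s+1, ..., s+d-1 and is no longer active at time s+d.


Each activity i is active on [start_i, start_i + duration_i).
Compute total resource usage per time slot:
  t=0: active resources = [], total = 0
  t=1: active resources = [3], total = 3
  t=2: active resources = [3, 4], total = 7
  t=3: active resources = [4], total = 4
  t=4: active resources = [4, 4], total = 8
  t=5: active resources = [5, 4, 4], total = 13
  t=6: active resources = [5, 5], total = 10
  t=7: active resources = [5], total = 5
  t=8: active resources = [5, 2], total = 7
  t=9: active resources = [5, 2], total = 7
  t=10: active resources = [5, 2], total = 7
  t=11: active resources = [2], total = 2
  t=12: active resources = [2], total = 2
Peak resource demand = 13

13


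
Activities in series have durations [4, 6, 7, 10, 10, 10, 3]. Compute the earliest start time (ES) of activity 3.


Activity 3 starts after activities 1 through 2 complete.
Predecessor durations: [4, 6]
ES = 4 + 6 = 10

10


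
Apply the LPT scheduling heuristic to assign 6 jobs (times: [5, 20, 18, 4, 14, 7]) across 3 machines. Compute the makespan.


Sort jobs in decreasing order (LPT): [20, 18, 14, 7, 5, 4]
Assign each job to the least loaded machine:
  Machine 1: jobs [20, 4], load = 24
  Machine 2: jobs [18, 5], load = 23
  Machine 3: jobs [14, 7], load = 21
Makespan = max load = 24

24


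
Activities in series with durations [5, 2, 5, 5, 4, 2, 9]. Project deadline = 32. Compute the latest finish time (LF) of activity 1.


LF(activity 1) = deadline - sum of successor durations
Successors: activities 2 through 7 with durations [2, 5, 5, 4, 2, 9]
Sum of successor durations = 27
LF = 32 - 27 = 5

5


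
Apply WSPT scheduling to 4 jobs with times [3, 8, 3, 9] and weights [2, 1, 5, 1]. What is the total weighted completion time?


Compute p/w ratios and sort ascending (WSPT): [(3, 5), (3, 2), (8, 1), (9, 1)]
Compute weighted completion times:
  Job (p=3,w=5): C=3, w*C=5*3=15
  Job (p=3,w=2): C=6, w*C=2*6=12
  Job (p=8,w=1): C=14, w*C=1*14=14
  Job (p=9,w=1): C=23, w*C=1*23=23
Total weighted completion time = 64

64


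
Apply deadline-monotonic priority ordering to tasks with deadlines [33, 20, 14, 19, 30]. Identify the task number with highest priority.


Sort tasks by relative deadline (ascending):
  Task 3: deadline = 14
  Task 4: deadline = 19
  Task 2: deadline = 20
  Task 5: deadline = 30
  Task 1: deadline = 33
Priority order (highest first): [3, 4, 2, 5, 1]
Highest priority task = 3

3


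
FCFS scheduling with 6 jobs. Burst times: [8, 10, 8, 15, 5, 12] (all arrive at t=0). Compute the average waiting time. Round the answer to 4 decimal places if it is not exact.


FCFS order (as given): [8, 10, 8, 15, 5, 12]
Waiting times:
  Job 1: wait = 0
  Job 2: wait = 8
  Job 3: wait = 18
  Job 4: wait = 26
  Job 5: wait = 41
  Job 6: wait = 46
Sum of waiting times = 139
Average waiting time = 139/6 = 23.1667

23.1667


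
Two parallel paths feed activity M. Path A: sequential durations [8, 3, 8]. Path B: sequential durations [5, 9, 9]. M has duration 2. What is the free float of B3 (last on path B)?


ES(B3) = sum of predecessors on chain B = 14
EF(B3) = ES + duration = 14 + 9 = 23
Successor of B3 is M. ES(M) = max(sum(A), sum(B)) = max(19, 23) = 23
Free float = ES(successor) - EF(current) = 23 - 23 = 0

0


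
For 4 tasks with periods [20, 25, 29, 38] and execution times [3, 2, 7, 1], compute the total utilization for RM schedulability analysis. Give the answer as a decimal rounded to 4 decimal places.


Compute individual utilizations (exact fractions):
  Task 1: C/T = 3/20 (approx. 0.15)
  Task 2: C/T = 2/25 (approx. 0.08)
  Task 3: C/T = 7/29 (approx. 0.2414)
  Task 4: C/T = 1/38 (approx. 0.0263)
Total utilization U = 3/20 + 2/25 + 7/29 + 1/38 = 27423/55100
Rounded to 4 decimal places: U = 0.4977
RM (Liu & Layland) bound for 4 tasks = 0.756828; compare with U = 27423/55100 (approx. 0.497695)
U <= bound, so schedulable by RM sufficient condition.

0.4977


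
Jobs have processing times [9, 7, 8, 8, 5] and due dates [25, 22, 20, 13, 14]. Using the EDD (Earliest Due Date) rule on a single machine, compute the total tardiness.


Sort by due date (EDD order): [(8, 13), (5, 14), (8, 20), (7, 22), (9, 25)]
Compute completion times and tardiness:
  Job 1: p=8, d=13, C=8, tardiness=max(0,8-13)=0
  Job 2: p=5, d=14, C=13, tardiness=max(0,13-14)=0
  Job 3: p=8, d=20, C=21, tardiness=max(0,21-20)=1
  Job 4: p=7, d=22, C=28, tardiness=max(0,28-22)=6
  Job 5: p=9, d=25, C=37, tardiness=max(0,37-25)=12
Total tardiness = 19

19


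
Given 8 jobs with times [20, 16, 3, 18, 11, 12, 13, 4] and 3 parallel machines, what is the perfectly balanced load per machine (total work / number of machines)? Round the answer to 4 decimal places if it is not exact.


Total processing time = 20 + 16 + 3 + 18 + 11 + 12 + 13 + 4 = 97
Number of machines = 3
Ideal balanced load = 97 / 3 = 32.3333

32.3333


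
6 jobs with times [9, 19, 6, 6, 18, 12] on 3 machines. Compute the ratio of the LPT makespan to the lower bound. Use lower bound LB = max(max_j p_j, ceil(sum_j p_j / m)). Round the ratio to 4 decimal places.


LPT order: [19, 18, 12, 9, 6, 6]
Machine loads after assignment: [25, 24, 21]
LPT makespan = 25
Lower bound = max(max_job, ceil(total/3)) = max(19, 24) = 24
Ratio = 25 / 24 = 1.0417

1.0417


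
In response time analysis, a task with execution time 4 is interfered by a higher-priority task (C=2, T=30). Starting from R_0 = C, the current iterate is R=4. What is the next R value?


R_next = C + ceil(R_prev / T_hp) * C_hp
ceil(4 / 30) = ceil(0.1333) = 1
Interference = 1 * 2 = 2
R_next = 4 + 2 = 6

6


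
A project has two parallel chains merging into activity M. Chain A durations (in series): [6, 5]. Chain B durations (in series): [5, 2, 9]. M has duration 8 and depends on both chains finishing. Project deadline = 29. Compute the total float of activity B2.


Forward pass: ES(B2) = sum of predecessors on chain B = 5
EF = ES + duration = 5 + 2 = 7
Backward pass: LF(M) = deadline = 29; LS(M) = 29 - 8 = 21
LF(B2) = LS(M) - sum(successors on chain B) = 21 - 9 = 12
LS = LF - duration = 12 - 2 = 10
Total float = LS - ES = 10 - 5 = 5

5


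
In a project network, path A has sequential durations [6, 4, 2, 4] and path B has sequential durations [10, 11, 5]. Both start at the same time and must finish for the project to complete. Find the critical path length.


Path A total = 6 + 4 + 2 + 4 = 16
Path B total = 10 + 11 + 5 = 26
Critical path = longest path = max(16, 26) = 26

26


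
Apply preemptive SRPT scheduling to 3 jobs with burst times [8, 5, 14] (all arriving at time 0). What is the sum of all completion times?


Since all jobs arrive at t=0, SRPT equals SPT ordering.
SPT order: [5, 8, 14]
Completion times:
  Job 1: p=5, C=5
  Job 2: p=8, C=13
  Job 3: p=14, C=27
Total completion time = 5 + 13 + 27 = 45

45


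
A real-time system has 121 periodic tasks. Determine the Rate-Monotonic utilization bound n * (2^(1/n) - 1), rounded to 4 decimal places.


Compute 2^(1/121) = 1.0057449283
Subtract 1: 1.0057449283 - 1 = 0.0057449283
Multiply by n: 121 * 0.0057449283 = 0.6951363243
Round to 4 dp: 0.6951

0.6951


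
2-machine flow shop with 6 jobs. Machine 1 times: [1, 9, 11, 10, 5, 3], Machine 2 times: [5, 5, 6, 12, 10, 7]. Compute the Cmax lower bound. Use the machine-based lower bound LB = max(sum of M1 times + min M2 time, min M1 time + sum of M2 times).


LB1 = sum(M1 times) + min(M2 times) = 39 + 5 = 44
LB2 = min(M1 times) + sum(M2 times) = 1 + 45 = 46
Lower bound = max(LB1, LB2) = max(44, 46) = 46

46


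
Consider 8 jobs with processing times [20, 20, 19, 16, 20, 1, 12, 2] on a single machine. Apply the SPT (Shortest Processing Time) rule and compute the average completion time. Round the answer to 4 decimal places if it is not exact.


Sort jobs by processing time (SPT order): [1, 2, 12, 16, 19, 20, 20, 20]
Compute completion times sequentially:
  Job 1: processing = 1, completes at 1
  Job 2: processing = 2, completes at 3
  Job 3: processing = 12, completes at 15
  Job 4: processing = 16, completes at 31
  Job 5: processing = 19, completes at 50
  Job 6: processing = 20, completes at 70
  Job 7: processing = 20, completes at 90
  Job 8: processing = 20, completes at 110
Sum of completion times = 370
Average completion time = 370/8 = 46.25

46.25


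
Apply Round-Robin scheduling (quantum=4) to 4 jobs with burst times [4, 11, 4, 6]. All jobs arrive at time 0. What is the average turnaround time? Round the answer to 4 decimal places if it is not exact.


Time quantum = 4
Execution trace:
  J1 runs 4 units, time = 4
  J2 runs 4 units, time = 8
  J3 runs 4 units, time = 12
  J4 runs 4 units, time = 16
  J2 runs 4 units, time = 20
  J4 runs 2 units, time = 22
  J2 runs 3 units, time = 25
Finish times: [4, 25, 12, 22]
Average turnaround = 63/4 = 15.75

15.75


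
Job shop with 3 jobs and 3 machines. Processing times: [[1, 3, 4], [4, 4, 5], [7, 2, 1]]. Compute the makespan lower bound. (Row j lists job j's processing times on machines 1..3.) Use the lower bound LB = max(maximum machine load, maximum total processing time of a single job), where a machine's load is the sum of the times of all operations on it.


Machine loads:
  Machine 1: 1 + 4 + 7 = 12
  Machine 2: 3 + 4 + 2 = 9
  Machine 3: 4 + 5 + 1 = 10
Max machine load = 12
Job totals:
  Job 1: 8
  Job 2: 13
  Job 3: 10
Max job total = 13
Lower bound = max(12, 13) = 13

13


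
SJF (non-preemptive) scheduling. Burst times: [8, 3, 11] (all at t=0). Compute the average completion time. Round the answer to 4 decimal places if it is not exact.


SJF order (ascending): [3, 8, 11]
Completion times:
  Job 1: burst=3, C=3
  Job 2: burst=8, C=11
  Job 3: burst=11, C=22
Average completion = 36/3 = 12.0

12.0


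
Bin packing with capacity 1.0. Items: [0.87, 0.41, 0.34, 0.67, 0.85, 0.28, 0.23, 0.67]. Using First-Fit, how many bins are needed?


Place items sequentially using First-Fit:
  Item 0.87 -> new Bin 1
  Item 0.41 -> new Bin 2
  Item 0.34 -> Bin 2 (now 0.75)
  Item 0.67 -> new Bin 3
  Item 0.85 -> new Bin 4
  Item 0.28 -> Bin 3 (now 0.95)
  Item 0.23 -> Bin 2 (now 0.98)
  Item 0.67 -> new Bin 5
Total bins used = 5

5


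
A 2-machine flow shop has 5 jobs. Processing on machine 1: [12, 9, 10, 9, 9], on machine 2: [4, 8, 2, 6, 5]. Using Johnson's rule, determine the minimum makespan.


Apply Johnson's rule:
  Group 1 (a <= b): []
  Group 2 (a > b): [(2, 9, 8), (4, 9, 6), (5, 9, 5), (1, 12, 4), (3, 10, 2)]
Optimal job order: [2, 4, 5, 1, 3]
Schedule:
  Job 2: M1 done at 9, M2 done at 17
  Job 4: M1 done at 18, M2 done at 24
  Job 5: M1 done at 27, M2 done at 32
  Job 1: M1 done at 39, M2 done at 43
  Job 3: M1 done at 49, M2 done at 51
Makespan = 51

51


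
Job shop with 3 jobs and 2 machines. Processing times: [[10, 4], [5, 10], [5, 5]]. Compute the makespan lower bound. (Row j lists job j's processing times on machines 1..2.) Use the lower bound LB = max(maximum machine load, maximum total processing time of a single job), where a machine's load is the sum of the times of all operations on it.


Machine loads:
  Machine 1: 10 + 5 + 5 = 20
  Machine 2: 4 + 10 + 5 = 19
Max machine load = 20
Job totals:
  Job 1: 14
  Job 2: 15
  Job 3: 10
Max job total = 15
Lower bound = max(20, 15) = 20

20


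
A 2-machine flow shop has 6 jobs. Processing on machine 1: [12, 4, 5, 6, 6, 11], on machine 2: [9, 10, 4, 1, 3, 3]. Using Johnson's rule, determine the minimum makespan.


Apply Johnson's rule:
  Group 1 (a <= b): [(2, 4, 10)]
  Group 2 (a > b): [(1, 12, 9), (3, 5, 4), (5, 6, 3), (6, 11, 3), (4, 6, 1)]
Optimal job order: [2, 1, 3, 5, 6, 4]
Schedule:
  Job 2: M1 done at 4, M2 done at 14
  Job 1: M1 done at 16, M2 done at 25
  Job 3: M1 done at 21, M2 done at 29
  Job 5: M1 done at 27, M2 done at 32
  Job 6: M1 done at 38, M2 done at 41
  Job 4: M1 done at 44, M2 done at 45
Makespan = 45

45


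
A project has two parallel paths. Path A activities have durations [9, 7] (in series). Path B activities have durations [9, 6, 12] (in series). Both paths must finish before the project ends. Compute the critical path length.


Path A total = 9 + 7 = 16
Path B total = 9 + 6 + 12 = 27
Critical path = longest path = max(16, 27) = 27

27


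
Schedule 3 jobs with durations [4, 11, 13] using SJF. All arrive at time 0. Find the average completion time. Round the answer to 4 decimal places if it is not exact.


SJF order (ascending): [4, 11, 13]
Completion times:
  Job 1: burst=4, C=4
  Job 2: burst=11, C=15
  Job 3: burst=13, C=28
Average completion = 47/3 = 15.6667

15.6667


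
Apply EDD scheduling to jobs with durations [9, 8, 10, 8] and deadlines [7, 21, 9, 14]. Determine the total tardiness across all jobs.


Sort by due date (EDD order): [(9, 7), (10, 9), (8, 14), (8, 21)]
Compute completion times and tardiness:
  Job 1: p=9, d=7, C=9, tardiness=max(0,9-7)=2
  Job 2: p=10, d=9, C=19, tardiness=max(0,19-9)=10
  Job 3: p=8, d=14, C=27, tardiness=max(0,27-14)=13
  Job 4: p=8, d=21, C=35, tardiness=max(0,35-21)=14
Total tardiness = 39

39


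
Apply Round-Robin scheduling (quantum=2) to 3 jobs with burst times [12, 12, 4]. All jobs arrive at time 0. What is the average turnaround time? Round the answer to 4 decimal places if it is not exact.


Time quantum = 2
Execution trace:
  J1 runs 2 units, time = 2
  J2 runs 2 units, time = 4
  J3 runs 2 units, time = 6
  J1 runs 2 units, time = 8
  J2 runs 2 units, time = 10
  J3 runs 2 units, time = 12
  J1 runs 2 units, time = 14
  J2 runs 2 units, time = 16
  J1 runs 2 units, time = 18
  J2 runs 2 units, time = 20
  J1 runs 2 units, time = 22
  J2 runs 2 units, time = 24
  J1 runs 2 units, time = 26
  J2 runs 2 units, time = 28
Finish times: [26, 28, 12]
Average turnaround = 66/3 = 22.0

22.0


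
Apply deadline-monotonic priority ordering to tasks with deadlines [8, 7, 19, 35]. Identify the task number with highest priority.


Sort tasks by relative deadline (ascending):
  Task 2: deadline = 7
  Task 1: deadline = 8
  Task 3: deadline = 19
  Task 4: deadline = 35
Priority order (highest first): [2, 1, 3, 4]
Highest priority task = 2

2


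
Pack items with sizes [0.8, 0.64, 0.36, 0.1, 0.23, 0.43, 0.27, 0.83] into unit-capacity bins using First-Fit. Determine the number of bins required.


Place items sequentially using First-Fit:
  Item 0.8 -> new Bin 1
  Item 0.64 -> new Bin 2
  Item 0.36 -> Bin 2 (now 1.0)
  Item 0.1 -> Bin 1 (now 0.9)
  Item 0.23 -> new Bin 3
  Item 0.43 -> Bin 3 (now 0.66)
  Item 0.27 -> Bin 3 (now 0.93)
  Item 0.83 -> new Bin 4
Total bins used = 4

4


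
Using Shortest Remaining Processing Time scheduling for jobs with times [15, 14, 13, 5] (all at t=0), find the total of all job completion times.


Since all jobs arrive at t=0, SRPT equals SPT ordering.
SPT order: [5, 13, 14, 15]
Completion times:
  Job 1: p=5, C=5
  Job 2: p=13, C=18
  Job 3: p=14, C=32
  Job 4: p=15, C=47
Total completion time = 5 + 18 + 32 + 47 = 102

102


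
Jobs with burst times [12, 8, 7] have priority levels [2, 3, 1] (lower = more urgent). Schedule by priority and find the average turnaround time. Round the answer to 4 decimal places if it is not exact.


Sort by priority (ascending = highest first):
Order: [(1, 7), (2, 12), (3, 8)]
Completion times:
  Priority 1, burst=7, C=7
  Priority 2, burst=12, C=19
  Priority 3, burst=8, C=27
Average turnaround = 53/3 = 17.6667

17.6667


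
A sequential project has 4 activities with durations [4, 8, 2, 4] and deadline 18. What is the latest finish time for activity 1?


LF(activity 1) = deadline - sum of successor durations
Successors: activities 2 through 4 with durations [8, 2, 4]
Sum of successor durations = 14
LF = 18 - 14 = 4

4


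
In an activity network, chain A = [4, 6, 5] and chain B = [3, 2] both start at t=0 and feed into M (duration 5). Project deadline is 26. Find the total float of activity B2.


Forward pass: ES(B2) = sum of predecessors on chain B = 3
EF = ES + duration = 3 + 2 = 5
Backward pass: LF(M) = deadline = 26; LS(M) = 26 - 5 = 21
LF(B2) = LS(M) - sum(successors on chain B) = 21 - 0 = 21
LS = LF - duration = 21 - 2 = 19
Total float = LS - ES = 19 - 3 = 16

16


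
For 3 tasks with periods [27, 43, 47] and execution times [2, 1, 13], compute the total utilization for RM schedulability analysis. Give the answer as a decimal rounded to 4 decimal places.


Compute individual utilizations (exact fractions):
  Task 1: C/T = 2/27 (approx. 0.0741)
  Task 2: C/T = 1/43 (approx. 0.0233)
  Task 3: C/T = 13/47 (approx. 0.2766)
Total utilization U = 2/27 + 1/43 + 13/47 = 20404/54567
Rounded to 4 decimal places: U = 0.3739
RM (Liu & Layland) bound for 3 tasks = 0.779763; compare with U = 20404/54567 (approx. 0.373926)
U <= bound, so schedulable by RM sufficient condition.

0.3739


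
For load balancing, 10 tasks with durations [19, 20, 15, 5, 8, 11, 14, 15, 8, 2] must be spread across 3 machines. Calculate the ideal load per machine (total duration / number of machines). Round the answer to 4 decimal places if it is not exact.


Total processing time = 19 + 20 + 15 + 5 + 8 + 11 + 14 + 15 + 8 + 2 = 117
Number of machines = 3
Ideal balanced load = 117 / 3 = 39.0

39.0


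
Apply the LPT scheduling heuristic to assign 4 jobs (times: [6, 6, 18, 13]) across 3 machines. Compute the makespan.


Sort jobs in decreasing order (LPT): [18, 13, 6, 6]
Assign each job to the least loaded machine:
  Machine 1: jobs [18], load = 18
  Machine 2: jobs [13], load = 13
  Machine 3: jobs [6, 6], load = 12
Makespan = max load = 18

18


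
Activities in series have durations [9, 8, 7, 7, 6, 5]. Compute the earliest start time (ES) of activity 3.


Activity 3 starts after activities 1 through 2 complete.
Predecessor durations: [9, 8]
ES = 9 + 8 = 17

17
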